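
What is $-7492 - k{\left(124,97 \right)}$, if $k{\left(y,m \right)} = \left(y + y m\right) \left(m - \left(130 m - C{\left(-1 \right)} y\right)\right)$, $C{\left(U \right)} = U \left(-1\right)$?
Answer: $150543636$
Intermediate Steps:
$C{\left(U \right)} = - U$
$k{\left(y,m \right)} = \left(y - 129 m\right) \left(y + m y\right)$ ($k{\left(y,m \right)} = \left(y + y m\right) \left(m - \left(130 m - \left(-1\right) \left(-1\right) y\right)\right) = \left(y + m y\right) \left(m - \left(- y + 130 m\right)\right) = \left(y + m y\right) \left(y - 129 m\right) = \left(y - 129 m\right) \left(y + m y\right)$)
$-7492 - k{\left(124,97 \right)} = -7492 - 124 \left(124 - 12513 - 129 \cdot 97^{2} + 97 \cdot 124\right) = -7492 - 124 \left(124 - 12513 - 1213761 + 12028\right) = -7492 - 124 \left(-1214122\right) = -7492 - -150551128 = -7492 + 150551128 = 150543636$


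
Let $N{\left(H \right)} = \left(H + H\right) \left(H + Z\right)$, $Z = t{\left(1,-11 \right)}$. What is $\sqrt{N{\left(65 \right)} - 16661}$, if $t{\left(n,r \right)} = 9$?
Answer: $i \sqrt{7041} \approx 83.911 i$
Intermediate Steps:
$Z = 9$
$N{\left(H \right)} = 2 H \left(9 + H\right)$ ($N{\left(H \right)} = \left(H + H\right) \left(H + 9\right) = 2 H \left(9 + H\right)$)
$\sqrt{N{\left(65 \right)} - 16661} = \sqrt{2 \cdot 65 \left(9 + 65\right) - 16661} = \sqrt{2 \cdot 65 \cdot 74 - 16661} = \sqrt{9620 - 16661} = \sqrt{-7041} = i \sqrt{7041}$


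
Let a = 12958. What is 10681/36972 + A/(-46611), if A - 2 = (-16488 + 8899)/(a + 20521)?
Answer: 617236857923/2136830520084 ≈ 0.28886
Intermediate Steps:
A = 59369/33479 (A = 2 + (-16488 + 8899)/(12958 + 20521) = 2 - 7589/33479 = 59369/33479 ≈ 1.7733)
10681/36972 + A/(-46611) = 10681/36972 + (59369/33479)/(-46611) = 10681*(1/36972) + (59369/33479)*(-1/46611) = 10681/36972 - 59369/1560489669 = 617236857923/2136830520084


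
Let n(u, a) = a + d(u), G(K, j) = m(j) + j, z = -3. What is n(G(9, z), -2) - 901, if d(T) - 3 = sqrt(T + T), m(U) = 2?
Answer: -900 + I*sqrt(2) ≈ -900.0 + 1.4142*I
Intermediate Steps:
d(T) = 3 + sqrt(2)*sqrt(T) (d(T) = 3 + sqrt(T + T) = 3 + sqrt(2*T) = 3 + sqrt(2)*sqrt(T))
G(K, j) = 2 + j
n(u, a) = 3 + a + sqrt(2)*sqrt(u) (n(u, a) = a + (3 + sqrt(2)*sqrt(u)) = 3 + a + sqrt(2)*sqrt(u))
n(G(9, z), -2) - 901 = (3 - 2 + sqrt(2)*sqrt(2 - 3)) - 901 = (3 - 2 + sqrt(2)*sqrt(-1)) - 901 = (3 - 2 + sqrt(2)*I) - 901 = (3 - 2 + I*sqrt(2)) - 901 = (1 + I*sqrt(2)) - 901 = -900 + I*sqrt(2)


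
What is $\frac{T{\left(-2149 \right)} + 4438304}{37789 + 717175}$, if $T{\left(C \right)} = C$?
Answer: $\frac{4436155}{754964} \approx 5.876$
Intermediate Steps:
$\frac{T{\left(-2149 \right)} + 4438304}{37789 + 717175} = \frac{-2149 + 4438304}{37789 + 717175} = \frac{4436155}{754964}$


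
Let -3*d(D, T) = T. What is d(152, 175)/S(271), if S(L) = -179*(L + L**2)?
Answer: 175/39583344 ≈ 4.4211e-6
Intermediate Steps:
S(L) = -179*L - 179*L**2
d(D, T) = -T/3
d(152, 175)/S(271) = (-1/3*175)/((-179*271*(1 + 271))) = -175/(3*((-179*271*272))) = -175/3/(-13194448) = -175/3*(-1/13194448) = 175/39583344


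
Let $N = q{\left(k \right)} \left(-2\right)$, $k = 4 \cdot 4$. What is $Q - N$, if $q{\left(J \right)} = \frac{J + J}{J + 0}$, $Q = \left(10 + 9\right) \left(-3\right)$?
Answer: $-53$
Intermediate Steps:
$k = 16$
$Q = -57$ ($Q = 19 \left(-3\right) = -57$)
$q{\left(J \right)} = 2$ ($q{\left(J \right)} = \frac{2 J}{J} = 2$)
$N = -4$ ($N = 2 \left(-2\right) = -4$)
$Q - N = -57 - -4 = -57 + 4 = -53$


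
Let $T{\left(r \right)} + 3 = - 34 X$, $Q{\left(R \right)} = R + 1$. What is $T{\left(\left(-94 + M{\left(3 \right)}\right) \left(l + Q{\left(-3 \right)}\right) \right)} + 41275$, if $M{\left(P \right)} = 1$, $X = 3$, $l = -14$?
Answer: $41170$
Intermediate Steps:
$Q{\left(R \right)} = 1 + R$
$T{\left(r \right)} = -105$ ($T{\left(r \right)} = -3 - 102 = -105$)
$T{\left(\left(-94 + M{\left(3 \right)}\right) \left(l + Q{\left(-3 \right)}\right) \right)} + 41275 = -105 + 41275 = 41170$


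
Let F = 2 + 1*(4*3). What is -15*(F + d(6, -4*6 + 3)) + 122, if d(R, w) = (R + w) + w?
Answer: 452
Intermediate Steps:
d(R, w) = R + 2*w
F = 14 (F = 2 + 1*12 = 2 + 12 = 14)
-15*(F + d(6, -4*6 + 3)) + 122 = -15*(14 + (6 + 2*(-4*6 + 3))) + 122 = -15*(14 + (6 + 2*(-24 + 3))) + 122 = -15*(14 + (6 + 2*(-21))) + 122 = -15*(14 + (6 - 42)) + 122 = -15*(14 - 36) + 122 = -15*(-22) + 122 = 330 + 122 = 452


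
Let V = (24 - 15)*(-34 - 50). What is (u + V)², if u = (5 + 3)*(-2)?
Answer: 595984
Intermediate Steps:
V = -756 (V = 9*(-84) = -756)
u = -16 (u = 8*(-2) = -16)
(u + V)² = (-16 - 756)² = (-772)² = 595984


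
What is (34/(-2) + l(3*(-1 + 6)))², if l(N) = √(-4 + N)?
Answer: (17 - √11)² ≈ 187.23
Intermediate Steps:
(34/(-2) + l(3*(-1 + 6)))² = (34/(-2) + √(-4 + 3*(-1 + 6)))² = (34*(-½) + √(-4 + 3*5))² = (-17 + √(-4 + 15))² = (-17 + √11)²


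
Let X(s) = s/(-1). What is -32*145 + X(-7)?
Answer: -4633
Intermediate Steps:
X(s) = -s (X(s) = s*(-1) = -s)
-32*145 + X(-7) = -32*145 - 1*(-7) = -4640 + 7 = -4633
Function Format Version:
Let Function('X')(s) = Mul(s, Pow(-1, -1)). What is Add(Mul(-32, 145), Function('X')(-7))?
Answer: -4633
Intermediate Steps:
Function('X')(s) = Mul(-1, s) (Function('X')(s) = Mul(s, -1) = Mul(-1, s))
Add(Mul(-32, 145), Function('X')(-7)) = Add(Mul(-32, 145), Mul(-1, -7)) = Add(-4640, 7) = -4633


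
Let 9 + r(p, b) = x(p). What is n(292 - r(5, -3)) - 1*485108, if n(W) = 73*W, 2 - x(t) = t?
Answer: -462916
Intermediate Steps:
x(t) = 2 - t
r(p, b) = -7 - p (r(p, b) = -9 + (2 - p) = -7 - p)
n(292 - r(5, -3)) - 1*485108 = 73*(292 - (-7 - 1*5)) - 1*485108 = 73*(292 - (-7 - 5)) - 485108 = 73*(292 - 1*(-12)) - 485108 = 73*(292 + 12) - 485108 = 73*304 - 485108 = 22192 - 485108 = -462916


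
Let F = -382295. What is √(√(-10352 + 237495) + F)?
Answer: √(-382295 + √227143) ≈ 617.91*I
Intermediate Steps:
√(√(-10352 + 237495) + F) = √(√(-10352 + 237495) - 382295) = √(√227143 - 382295) = √(-382295 + √227143)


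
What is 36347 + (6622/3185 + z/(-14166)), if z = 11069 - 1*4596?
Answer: 234286134731/6445530 ≈ 36349.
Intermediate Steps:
z = 6473 (z = 11069 - 4596 = 6473)
36347 + (6622/3185 + z/(-14166)) = 36347 + (6622/3185 + 6473/(-14166)) = 36347 + (6622*(1/3185) + 6473*(-1/14166)) = 36347 + (946/455 - 6473/14166) = 36347 + 10455821/6445530 = 234286134731/6445530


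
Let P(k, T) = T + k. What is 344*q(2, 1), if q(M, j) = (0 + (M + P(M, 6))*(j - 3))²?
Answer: 137600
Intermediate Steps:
q(M, j) = (-3 + j)²*(6 + 2*M)² (q(M, j) = (0 + (M + (6 + M))*(j - 3))² = (0 + (6 + 2*M)*(-3 + j))² = (0 + (-3 + j)*(6 + 2*M))² = ((-3 + j)*(6 + 2*M))² = (-3 + j)²*(6 + 2*M)²)
344*q(2, 1) = 344*(4*(-3 + 1)²*(3 + 2)²) = 344*(4*(-2)²*5²) = 344*(4*4*25) = 344*400 = 137600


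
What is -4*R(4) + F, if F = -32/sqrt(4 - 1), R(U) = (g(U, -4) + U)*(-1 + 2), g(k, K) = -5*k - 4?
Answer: 80 - 32*sqrt(3)/3 ≈ 61.525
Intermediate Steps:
g(k, K) = -4 - 5*k
R(U) = -4 - 4*U (R(U) = ((-4 - 5*U) + U)*(-1 + 2) = (-4 - 4*U)*1 = -4 - 4*U)
F = -32*sqrt(3)/3 ≈ -18.475
-4*R(4) + F = -4*(-4 - 4*4) - 32*sqrt(3)/3 = -4*(-4 - 16) - 32*sqrt(3)/3 = -4*(-20) - 32*sqrt(3)/3 = 80 - 32*sqrt(3)/3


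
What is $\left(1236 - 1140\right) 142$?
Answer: $13632$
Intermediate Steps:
$\left(1236 - 1140\right) 142 = 96 \cdot 142 = 13632$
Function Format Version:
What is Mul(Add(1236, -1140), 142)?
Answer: 13632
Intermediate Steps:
Mul(Add(1236, -1140), 142) = Mul(96, 142) = 13632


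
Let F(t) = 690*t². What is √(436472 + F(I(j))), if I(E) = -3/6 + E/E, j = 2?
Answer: √1746578/2 ≈ 660.79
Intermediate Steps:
I(E) = ½ (I(E) = -3*⅙ + 1 = -½ + 1 = ½)
√(436472 + F(I(j))) = √(436472 + 690*(½)²) = √(436472 + 690*(¼)) = √(436472 + 345/2) = √(873289/2) = √1746578/2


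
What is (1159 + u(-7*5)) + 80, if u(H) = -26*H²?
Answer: -30611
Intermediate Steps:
(1159 + u(-7*5)) + 80 = (1159 - 26*(-7*5)²) + 80 = (1159 - 26*(-35)²) + 80 = (1159 - 26*1225) + 80 = (1159 - 31850) + 80 = -30691 + 80 = -30611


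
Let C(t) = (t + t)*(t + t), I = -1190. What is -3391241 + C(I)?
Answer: 2273159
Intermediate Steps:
C(t) = 4*t² (C(t) = (2*t)*(2*t) = 4*t²)
-3391241 + C(I) = -3391241 + 4*(-1190)² = -3391241 + 4*1416100 = -3391241 + 5664400 = 2273159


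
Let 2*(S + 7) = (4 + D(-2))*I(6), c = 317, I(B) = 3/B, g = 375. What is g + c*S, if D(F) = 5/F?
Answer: -13801/8 ≈ -1725.1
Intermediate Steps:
S = -53/8 (S = -7 + ((4 + 5/(-2))*(3/6))/2 = -7 + ((4 + 5*(-½))*(3*(⅙)))/2 = -7 + ((4 - 5/2)*(½))/2 = -7 + ((3/2)*(½))/2 = -7 + (½)*(¾) = -7 + 3/8 = -53/8 ≈ -6.6250)
g + c*S = 375 + 317*(-53/8) = 375 - 16801/8 = -13801/8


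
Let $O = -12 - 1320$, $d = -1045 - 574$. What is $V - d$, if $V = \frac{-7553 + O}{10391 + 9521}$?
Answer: $\frac{32228643}{19912} \approx 1618.6$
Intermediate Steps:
$d = -1619$ ($d = -1045 - 574 = -1619$)
$O = -1332$ ($O = -12 - 1320 = -1332$)
$V = - \frac{8885}{19912}$ ($V = \frac{-7553 - 1332}{10391 + 9521} = - \frac{8885}{19912} \approx -0.44621$)
$V - d = - \frac{8885}{19912} - -1619 = - \frac{8885}{19912} + 1619 = \frac{32228643}{19912}$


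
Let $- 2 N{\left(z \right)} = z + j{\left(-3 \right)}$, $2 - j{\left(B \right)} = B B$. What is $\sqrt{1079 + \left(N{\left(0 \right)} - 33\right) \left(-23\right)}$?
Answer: $\frac{\sqrt{7030}}{2} \approx 41.923$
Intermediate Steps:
$j{\left(B \right)} = 2 - B^{2}$ ($j{\left(B \right)} = 2 - B B = 2 - B^{2}$)
$N{\left(z \right)} = \frac{7}{2} - \frac{z}{2}$ ($N{\left(z \right)} = - \frac{z + \left(2 - \left(-3\right)^{2}\right)}{2} = - \frac{z + \left(2 - 9\right)}{2} = - \frac{z - 7}{2} = - \frac{-7 + z}{2} = \frac{7}{2} - \frac{z}{2}$)
$\sqrt{1079 + \left(N{\left(0 \right)} - 33\right) \left(-23\right)} = \sqrt{1079 + \left(\left(\frac{7}{2} - 0\right) - 33\right) \left(-23\right)} = \sqrt{1079 + \left(\left(\frac{7}{2} + 0\right) - 33\right) \left(-23\right)} = \sqrt{1079 + \left(\frac{7}{2} - 33\right) \left(-23\right)} = \sqrt{1079 - - \frac{1357}{2}} = \sqrt{1079 + \frac{1357}{2}} = \sqrt{\frac{3515}{2}} = \frac{\sqrt{7030}}{2}$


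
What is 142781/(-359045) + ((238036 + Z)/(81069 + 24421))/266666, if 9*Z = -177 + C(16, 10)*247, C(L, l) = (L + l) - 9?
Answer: -3614786144939429/9090134966605770 ≈ -0.39766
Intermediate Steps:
C(L, l) = -9 + L + l
Z = 4022/9 (Z = (-177 + (-9 + 16 + 10)*247)/9 = (-177 + 17*247)/9 = (-177 + 4199)/9 = (⅑)*4022 = 4022/9 ≈ 446.89)
142781/(-359045) + ((238036 + Z)/(81069 + 24421))/266666 = 142781/(-359045) + ((238036 + 4022/9)/(81069 + 24421))/266666 = 142781*(-1/359045) + ((2146346/9)/105490)*(1/266666) = -142781/359045 + ((2146346/9)*(1/105490))*(1/266666) = -142781/359045 + (1073173/474705)*(1/266666) = -142781/359045 + 1073173/126587683530 = -3614786144939429/9090134966605770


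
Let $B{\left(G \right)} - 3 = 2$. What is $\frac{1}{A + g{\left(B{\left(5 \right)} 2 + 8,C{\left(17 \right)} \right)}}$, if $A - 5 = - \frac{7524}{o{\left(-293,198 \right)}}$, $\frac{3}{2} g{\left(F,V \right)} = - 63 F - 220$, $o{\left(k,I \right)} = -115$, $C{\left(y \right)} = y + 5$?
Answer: $- \frac{345}{287123} \approx -0.0012016$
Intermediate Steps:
$B{\left(G \right)} = 5$ ($B{\left(G \right)} = 3 + 2 = 5$)
$C{\left(y \right)} = 5 + y$
$g{\left(F,V \right)} = - \frac{440}{3} - 42 F$ ($g{\left(F,V \right)} = \frac{2 \left(- 63 F - 220\right)}{3} = \frac{2 \left(-220 - 63 F\right)}{3} = - \frac{440}{3} - 42 F$)
$A = \frac{8099}{115}$ ($A = 5 - \frac{7524}{-115} = 5 - - \frac{7524}{115} = 5 + \frac{7524}{115} = \frac{8099}{115} \approx 70.426$)
$\frac{1}{A + g{\left(B{\left(5 \right)} 2 + 8,C{\left(17 \right)} \right)}} = \frac{1}{\frac{8099}{115} - \left(\frac{440}{3} + 42 \left(5 \cdot 2 + 8\right)\right)} = \frac{1}{\frac{8099}{115} - \left(\frac{440}{3} + 42 \left(10 + 8\right)\right)} = \frac{1}{\frac{8099}{115} - \frac{2708}{3}} = \frac{1}{- \frac{287123}{345}} = - \frac{345}{287123}$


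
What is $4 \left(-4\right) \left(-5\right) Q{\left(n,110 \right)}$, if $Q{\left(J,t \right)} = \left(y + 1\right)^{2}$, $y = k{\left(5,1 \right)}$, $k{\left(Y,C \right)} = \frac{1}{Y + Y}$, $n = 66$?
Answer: $\frac{484}{5} \approx 96.8$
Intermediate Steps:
$k{\left(Y,C \right)} = \frac{1}{2 Y}$
$y = \frac{1}{10}$ ($y = \frac{1}{2 \cdot 5} = \frac{1}{2} \cdot \frac{1}{5} = \frac{1}{10} \approx 0.1$)
$Q{\left(J,t \right)} = \frac{121}{100}$ ($Q{\left(J,t \right)} = \left(\frac{1}{10} + 1\right)^{2} = \left(\frac{11}{10}\right)^{2} = \frac{121}{100}$)
$4 \left(-4\right) \left(-5\right) Q{\left(n,110 \right)} = 4 \left(-4\right) \left(-5\right) \frac{121}{100} = \left(-16\right) \left(-5\right) \frac{121}{100} = 80 \cdot \frac{121}{100} = \frac{484}{5}$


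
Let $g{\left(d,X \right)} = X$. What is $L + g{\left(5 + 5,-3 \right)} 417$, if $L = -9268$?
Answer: $-10519$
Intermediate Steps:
$L + g{\left(5 + 5,-3 \right)} 417 = -9268 - 1251 = -10519$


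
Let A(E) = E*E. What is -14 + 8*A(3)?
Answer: 58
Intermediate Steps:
A(E) = E²
-14 + 8*A(3) = -14 + 8*3² = -14 + 8*9 = -14 + 72 = 58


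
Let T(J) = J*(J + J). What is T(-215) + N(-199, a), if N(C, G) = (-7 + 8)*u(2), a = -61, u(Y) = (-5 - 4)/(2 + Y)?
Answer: 369791/4 ≈ 92448.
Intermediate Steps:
u(Y) = -9/(2 + Y)
N(C, G) = -9/4 (N(C, G) = (-7 + 8)*(-9/(2 + 2)) = 1*(-9/4) = -9/4)
T(J) = 2*J² (T(J) = J*(2*J) = 2*J²)
T(-215) + N(-199, a) = 2*(-215)² - 9/4 = 2*46225 - 9/4 = 92450 - 9/4 = 369791/4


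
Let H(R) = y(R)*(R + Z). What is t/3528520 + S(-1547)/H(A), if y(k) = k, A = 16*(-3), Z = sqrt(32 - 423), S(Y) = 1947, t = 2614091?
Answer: 253000067/172897480 + 59*I*sqrt(391)/3920 ≈ 1.4633 + 0.29761*I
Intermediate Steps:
Z = I*sqrt(391) (Z = sqrt(-391) = I*sqrt(391) ≈ 19.774*I)
A = -48
H(R) = R*(R + I*sqrt(391))
t/3528520 + S(-1547)/H(A) = 2614091/3528520 + 1947/((-48*(-48 + I*sqrt(391)))) = 2614091*(1/3528520) + 1947/(2304 - 48*I*sqrt(391)) = 2614091/3528520 + 1947/(2304 - 48*I*sqrt(391))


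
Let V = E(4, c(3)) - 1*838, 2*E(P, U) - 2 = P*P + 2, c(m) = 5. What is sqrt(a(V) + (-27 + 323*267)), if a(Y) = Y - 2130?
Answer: 2*sqrt(20814) ≈ 288.54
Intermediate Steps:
E(P, U) = 2 + P**2/2 (E(P, U) = 1 + (P*P + 2)/2 = 1 + (P**2 + 2)/2 = 1 + (2 + P**2)/2 = 1 + (1 + P**2/2) = 2 + P**2/2)
V = -828 (V = (2 + (1/2)*4**2) - 1*838 = (2 + (1/2)*16) - 838 = (2 + 8) - 838 = 10 - 838 = -828)
a(Y) = -2130 + Y
sqrt(a(V) + (-27 + 323*267)) = sqrt((-2130 - 828) + (-27 + 323*267)) = sqrt(-2958 + (-27 + 86241)) = sqrt(-2958 + 86214) = sqrt(83256) = 2*sqrt(20814)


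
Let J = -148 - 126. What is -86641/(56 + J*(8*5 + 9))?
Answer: 86641/13370 ≈ 6.4803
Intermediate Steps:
J = -274
-86641/(56 + J*(8*5 + 9)) = -86641/(56 - 274*(8*5 + 9)) = -86641/(56 - 274*(40 + 9)) = -86641/(56 - 274*49) = -86641/(56 - 13426) = -86641/(-13370) = -86641*(-1/13370) = 86641/13370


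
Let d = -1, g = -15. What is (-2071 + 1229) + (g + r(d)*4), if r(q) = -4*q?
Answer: -841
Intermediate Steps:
(-2071 + 1229) + (g + r(d)*4) = (-2071 + 1229) + (-15 - 4*(-1)*4) = -842 + (-15 + 4*4) = -842 + (-15 + 16) = -842 + 1 = -841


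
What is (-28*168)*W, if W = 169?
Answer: -794976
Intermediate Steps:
(-28*168)*W = -28*168*169 = -4704*169 = -794976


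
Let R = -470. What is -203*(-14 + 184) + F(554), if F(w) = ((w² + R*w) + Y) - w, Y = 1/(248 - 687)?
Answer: 5036207/439 ≈ 11472.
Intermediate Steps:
Y = -1/439 (Y = 1/(-439) = -1/439 ≈ -0.0022779)
F(w) = -1/439 + w² - 471*w (F(w) = ((w² - 470*w) - 1/439) - w = (-1/439 + w² - 470*w) - w = -1/439 + w² - 471*w)
-203*(-14 + 184) + F(554) = -203*(-14 + 184) + (-1/439 + 554² - 471*554) = -203*170 + (-1/439 + 306916 - 260934) = -34510 + 20186097/439 = 5036207/439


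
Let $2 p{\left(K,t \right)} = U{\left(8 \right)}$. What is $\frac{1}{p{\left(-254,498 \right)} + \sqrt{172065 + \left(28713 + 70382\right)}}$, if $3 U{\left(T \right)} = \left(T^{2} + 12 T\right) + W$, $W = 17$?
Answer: $- \frac{118}{1081159} + \frac{8 \sqrt{67790}}{1081159} \approx 0.0018174$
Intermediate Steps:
$U{\left(T \right)} = \frac{17}{3} + 4 T + \frac{T^{2}}{3}$ ($U{\left(T \right)} = \frac{\left(T^{2} + 12 T\right) + 17}{3} = \frac{17 + T^{2} + 12 T}{3} = \frac{17}{3} + 4 T + \frac{T^{2}}{3}$)
$p{\left(K,t \right)} = \frac{59}{2}$ ($p{\left(K,t \right)} = \frac{\frac{17}{3} + 4 \cdot 8 + \frac{8^{2}}{3}}{2} = \frac{\frac{17}{3} + 32 + \frac{1}{3} \cdot 64}{2} = \frac{\frac{17}{3} + 32 + \frac{64}{3}}{2} = \frac{1}{2} \cdot 59 = \frac{59}{2}$)
$\frac{1}{p{\left(-254,498 \right)} + \sqrt{172065 + \left(28713 + 70382\right)}} = \frac{1}{\frac{59}{2} + \sqrt{172065 + \left(28713 + 70382\right)}} = \frac{1}{\frac{59}{2} + \sqrt{172065 + 99095}} = \frac{1}{\frac{59}{2} + \sqrt{271160}} = \frac{1}{\frac{59}{2} + 2 \sqrt{67790}}$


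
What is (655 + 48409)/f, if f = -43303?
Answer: -49064/43303 ≈ -1.1330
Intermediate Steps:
(655 + 48409)/f = (655 + 48409)/(-43303) = 49064*(-1/43303) = -49064/43303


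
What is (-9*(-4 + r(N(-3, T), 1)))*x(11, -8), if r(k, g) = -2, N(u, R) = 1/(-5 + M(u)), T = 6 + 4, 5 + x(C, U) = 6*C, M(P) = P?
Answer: 3294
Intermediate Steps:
x(C, U) = -5 + 6*C
T = 10
N(u, R) = 1/(-5 + u)
(-9*(-4 + r(N(-3, T), 1)))*x(11, -8) = (-9*(-4 - 2))*(-5 + 6*11) = (-9*(-6))*(-5 + 66) = 54*61 = 3294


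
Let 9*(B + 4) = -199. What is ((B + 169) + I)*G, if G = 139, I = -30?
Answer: 141224/9 ≈ 15692.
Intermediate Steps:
B = -235/9 (B = -4 + (⅑)*(-199) = -4 - 199/9 = -235/9 ≈ -26.111)
((B + 169) + I)*G = ((-235/9 + 169) - 30)*139 = (1286/9 - 30)*139 = (1016/9)*139 = 141224/9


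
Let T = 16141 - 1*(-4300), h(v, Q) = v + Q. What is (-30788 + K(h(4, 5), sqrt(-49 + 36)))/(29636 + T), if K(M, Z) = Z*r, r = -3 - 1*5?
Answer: -30788/50077 - 8*I*sqrt(13)/50077 ≈ -0.61481 - 0.000576*I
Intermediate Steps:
h(v, Q) = Q + v
r = -8 (r = -3 - 5 = -8)
T = 20441 (T = 16141 + 4300 = 20441)
K(M, Z) = -8*Z (K(M, Z) = Z*(-8) = -8*Z)
(-30788 + K(h(4, 5), sqrt(-49 + 36)))/(29636 + T) = (-30788 - 8*sqrt(-49 + 36))/(29636 + 20441) = (-30788 - 8*I*sqrt(13))/50077 = (-30788 - 8*I*sqrt(13))*(1/50077) = -30788/50077 - 8*I*sqrt(13)/50077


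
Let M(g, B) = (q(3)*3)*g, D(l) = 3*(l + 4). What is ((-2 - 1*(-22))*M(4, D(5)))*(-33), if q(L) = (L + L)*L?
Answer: -142560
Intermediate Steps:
D(l) = 12 + 3*l (D(l) = 3*(4 + l) = 12 + 3*l)
q(L) = 2*L**2 (q(L) = (2*L)*L = 2*L**2)
M(g, B) = 54*g (M(g, B) = ((2*3**2)*3)*g = ((2*9)*3)*g = (18*3)*g = 54*g)
((-2 - 1*(-22))*M(4, D(5)))*(-33) = ((-2 - 1*(-22))*(54*4))*(-33) = ((-2 + 22)*216)*(-33) = (20*216)*(-33) = 4320*(-33) = -142560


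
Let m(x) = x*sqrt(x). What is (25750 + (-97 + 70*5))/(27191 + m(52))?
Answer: 707047573/739209873 - 2704312*sqrt(13)/739209873 ≈ 0.94330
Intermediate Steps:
m(x) = x**(3/2)
(25750 + (-97 + 70*5))/(27191 + m(52)) = (25750 + (-97 + 70*5))/(27191 + 52**(3/2)) = (25750 + (-97 + 350))/(27191 + 104*sqrt(13)) = (25750 + 253)/(27191 + 104*sqrt(13)) = 26003/(27191 + 104*sqrt(13))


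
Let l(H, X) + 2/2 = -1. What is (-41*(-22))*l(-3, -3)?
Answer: -1804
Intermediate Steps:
l(H, X) = -2 (l(H, X) = -1 - 1 = -2)
(-41*(-22))*l(-3, -3) = -41*(-22)*(-2) = 902*(-2) = -1804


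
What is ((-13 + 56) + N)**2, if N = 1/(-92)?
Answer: 15642025/8464 ≈ 1848.1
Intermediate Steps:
N = -1/92 ≈ -0.010870
((-13 + 56) + N)**2 = ((-13 + 56) - 1/92)**2 = (43 - 1/92)**2 = (3955/92)**2 = 15642025/8464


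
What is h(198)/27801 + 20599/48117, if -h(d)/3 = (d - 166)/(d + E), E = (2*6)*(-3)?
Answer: 5153798567/12039306453 ≈ 0.42808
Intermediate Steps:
E = -36 (E = 12*(-3) = -36)
h(d) = -3*(-166 + d)/(-36 + d) (h(d) = -3*(d - 166)/(d - 36) = -3*(-166 + d)/(-36 + d))
h(198)/27801 + 20599/48117 = (3*(166 - 1*198)/(-36 + 198))/27801 + 20599/48117 = (3*(166 - 198)/162)*(1/27801) + 20599*(1/48117) = (3*(1/162)*(-32))*(1/27801) + 20599/48117 = -16/27*1/27801 + 20599/48117 = -16/750627 + 20599/48117 = 5153798567/12039306453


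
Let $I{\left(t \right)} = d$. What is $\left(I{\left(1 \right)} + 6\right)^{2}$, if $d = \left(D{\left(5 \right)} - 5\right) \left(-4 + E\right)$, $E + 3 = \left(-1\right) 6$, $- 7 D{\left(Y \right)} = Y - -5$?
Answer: $\frac{393129}{49} \approx 8023.0$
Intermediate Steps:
$D{\left(Y \right)} = - \frac{5}{7} - \frac{Y}{7}$ ($D{\left(Y \right)} = - \frac{Y - -5}{7} = - \frac{Y + 5}{7} = - \frac{5 + Y}{7} = - \frac{5}{7} - \frac{Y}{7}$)
$E = -9$ ($E = -3 - 6 = -9$)
$d = \frac{585}{7}$ ($d = \left(\left(- \frac{5}{7} - \frac{5}{7}\right) - 5\right) \left(-4 - 9\right) = \left(\left(- \frac{5}{7} - \frac{5}{7}\right) - 5\right) \left(-13\right) = \left(- \frac{10}{7} - 5\right) \left(-13\right) = \left(- \frac{45}{7}\right) \left(-13\right) = \frac{585}{7} \approx 83.571$)
$I{\left(t \right)} = \frac{585}{7}$
$\left(I{\left(1 \right)} + 6\right)^{2} = \left(\frac{585}{7} + 6\right)^{2} = \left(\frac{627}{7}\right)^{2} = \frac{393129}{49}$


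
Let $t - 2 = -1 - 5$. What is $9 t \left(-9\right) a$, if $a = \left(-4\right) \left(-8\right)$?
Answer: $10368$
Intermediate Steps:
$t = -4$ ($t = 2 - 6 = -4$)
$a = 32$
$9 t \left(-9\right) a = 9 \left(\left(-4\right) \left(-9\right)\right) 32 = 9 \cdot 36 \cdot 32 = 324 \cdot 32 = 10368$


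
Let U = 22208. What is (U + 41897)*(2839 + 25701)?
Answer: 1829556700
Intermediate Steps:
(U + 41897)*(2839 + 25701) = (22208 + 41897)*(2839 + 25701) = 64105*28540 = 1829556700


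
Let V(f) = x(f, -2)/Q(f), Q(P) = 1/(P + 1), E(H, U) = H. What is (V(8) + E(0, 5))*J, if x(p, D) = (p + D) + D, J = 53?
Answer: 1908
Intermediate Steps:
x(p, D) = p + 2*D (x(p, D) = (D + p) + D = p + 2*D)
Q(P) = 1/(1 + P)
V(f) = (1 + f)*(-4 + f) (V(f) = (f + 2*(-2))/(1/(1 + f)) = (f - 4)*(1 + f) = (-4 + f)*(1 + f) = (1 + f)*(-4 + f))
(V(8) + E(0, 5))*J = ((1 + 8)*(-4 + 8) + 0)*53 = (9*4 + 0)*53 = (36 + 0)*53 = 36*53 = 1908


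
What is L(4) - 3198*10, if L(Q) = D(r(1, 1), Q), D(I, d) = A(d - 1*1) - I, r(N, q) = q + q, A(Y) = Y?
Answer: -31979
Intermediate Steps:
r(N, q) = 2*q
D(I, d) = -1 + d - I (D(I, d) = (d - 1*1) - I = (d - 1) - I = (-1 + d) - I = -1 + d - I)
L(Q) = -3 + Q (L(Q) = -1 + Q - 2 = -3 + Q)
L(4) - 3198*10 = (-3 + 4) - 3198*10 = 1 - 123*260 = 1 - 31980 = -31979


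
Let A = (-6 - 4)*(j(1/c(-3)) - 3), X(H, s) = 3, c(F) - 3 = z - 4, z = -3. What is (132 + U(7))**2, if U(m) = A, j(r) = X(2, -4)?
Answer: 17424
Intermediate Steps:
c(F) = -4 (c(F) = 3 + (-3 - 4) = 3 - 7 = -4)
j(r) = 3
A = 0 (A = (-6 - 4)*(3 - 3) = -10*0 = 0)
U(m) = 0
(132 + U(7))**2 = (132 + 0)**2 = 132**2 = 17424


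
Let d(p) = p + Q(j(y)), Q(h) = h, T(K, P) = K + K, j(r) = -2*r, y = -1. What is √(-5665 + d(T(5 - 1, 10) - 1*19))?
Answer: I*√5674 ≈ 75.326*I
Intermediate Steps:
T(K, P) = 2*K
d(p) = 2 + p (d(p) = p - 2*(-1) = p + 2 = 2 + p)
√(-5665 + d(T(5 - 1, 10) - 1*19)) = √(-5665 + (2 + (2*(5 - 1) - 1*19))) = √(-5665 + (2 + (2*4 - 19))) = √(-5665 + (2 + (8 - 19))) = √(-5665 + (2 - 11)) = √(-5665 - 9) = √(-5674) = I*√5674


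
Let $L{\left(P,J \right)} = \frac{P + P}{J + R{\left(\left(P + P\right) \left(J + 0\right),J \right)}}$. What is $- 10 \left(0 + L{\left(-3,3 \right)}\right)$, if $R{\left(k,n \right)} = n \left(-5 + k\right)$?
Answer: $- \frac{10}{11} \approx -0.90909$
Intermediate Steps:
$L{\left(P,J \right)} = \frac{2 P}{J + J \left(-5 + 2 J P\right)}$ ($L{\left(P,J \right)} = \frac{P + P}{J + J \left(-5 + \left(P + P\right) \left(J + 0\right)\right)} = \frac{2 P}{J + J \left(-5 + 2 P J\right)} = \frac{2 P}{J + J \left(-5 + 2 J P\right)}$)
$- 10 \left(0 + L{\left(-3,3 \right)}\right) = - 10 \left(0 - \frac{3}{3 \left(-2 + 3 \left(-3\right)\right)}\right) = - 10 \left(0 - 1 \frac{1}{-2 - 9}\right) = - 10 \left(0 - 1 \frac{1}{-11}\right) = - 10 \left(0 - 1 \left(- \frac{1}{11}\right)\right) = - 10 \left(0 + \frac{1}{11}\right) = \left(-10\right) \frac{1}{11} = - \frac{10}{11}$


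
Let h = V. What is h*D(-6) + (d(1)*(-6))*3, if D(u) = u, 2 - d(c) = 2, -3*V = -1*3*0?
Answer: 0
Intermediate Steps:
V = 0 (V = -(-1*3)*0/3 = -(-1)*0 = -⅓*0 = 0)
d(c) = 0 (d(c) = 2 - 1*2 = 2 - 2 = 0)
h = 0
h*D(-6) + (d(1)*(-6))*3 = 0*(-6) + (0*(-6))*3 = 0 + 0*3 = 0 + 0 = 0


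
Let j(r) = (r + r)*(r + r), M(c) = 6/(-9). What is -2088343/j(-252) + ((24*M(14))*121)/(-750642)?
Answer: -261184365205/31779179712 ≈ -8.2187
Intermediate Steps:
M(c) = -⅔ (M(c) = 6*(-⅑) = -⅔)
j(r) = 4*r² (j(r) = (2*r)*(2*r) = 4*r²)
-2088343/j(-252) + ((24*M(14))*121)/(-750642) = -2088343/(4*(-252)²) + ((24*(-⅔))*121)/(-750642) = -2088343/(4*63504) - 16*121*(-1/750642) = -2088343/254016 - 1936*(-1/750642) = -2088343*1/254016 + 968/375321 = -2088343/254016 + 968/375321 = -261184365205/31779179712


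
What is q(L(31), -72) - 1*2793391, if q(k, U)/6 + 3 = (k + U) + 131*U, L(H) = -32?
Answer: -2850625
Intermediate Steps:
q(k, U) = -18 + 6*k + 792*U (q(k, U) = -18 + 6*((k + U) + 131*U) = -18 + 6*((U + k) + 131*U) = -18 + 6*(k + 132*U) = -18 + (6*k + 792*U) = -18 + 6*k + 792*U)
q(L(31), -72) - 1*2793391 = (-18 + 6*(-32) + 792*(-72)) - 1*2793391 = (-18 - 192 - 57024) - 2793391 = -57234 - 2793391 = -2850625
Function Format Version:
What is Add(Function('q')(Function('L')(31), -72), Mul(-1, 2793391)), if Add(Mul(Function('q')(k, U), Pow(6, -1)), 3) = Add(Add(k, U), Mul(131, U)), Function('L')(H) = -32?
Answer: -2850625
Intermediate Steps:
Function('q')(k, U) = Add(-18, Mul(6, k), Mul(792, U)) (Function('q')(k, U) = Add(-18, Mul(6, Add(Add(k, U), Mul(131, U)))) = Add(-18, Mul(6, Add(Add(U, k), Mul(131, U)))) = Add(-18, Mul(6, Add(k, Mul(132, U)))) = Add(-18, Add(Mul(6, k), Mul(792, U))) = Add(-18, Mul(6, k), Mul(792, U)))
Add(Function('q')(Function('L')(31), -72), Mul(-1, 2793391)) = Add(Add(-18, Mul(6, -32), Mul(792, -72)), Mul(-1, 2793391)) = Add(Add(-18, -192, -57024), -2793391) = Add(-57234, -2793391) = -2850625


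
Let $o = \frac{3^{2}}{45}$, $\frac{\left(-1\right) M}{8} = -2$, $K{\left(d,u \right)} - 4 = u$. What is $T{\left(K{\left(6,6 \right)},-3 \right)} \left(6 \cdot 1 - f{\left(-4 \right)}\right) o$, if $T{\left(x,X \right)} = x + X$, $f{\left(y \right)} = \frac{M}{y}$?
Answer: $14$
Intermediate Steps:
$K{\left(d,u \right)} = 4 + u$
$M = 16$ ($M = \left(-8\right) \left(-2\right) = 16$)
$f{\left(y \right)} = \frac{16}{y}$
$T{\left(x,X \right)} = X + x$
$o = \frac{1}{5}$ ($o = 9 \cdot \frac{1}{45} = \frac{1}{5} \approx 0.2$)
$T{\left(K{\left(6,6 \right)},-3 \right)} \left(6 \cdot 1 - f{\left(-4 \right)}\right) o = \left(-3 + \left(4 + 6\right)\right) \left(6 \cdot 1 - \frac{16}{-4}\right) \frac{1}{5} = \left(-3 + 10\right) \left(6 - 16 \left(- \frac{1}{4}\right)\right) \frac{1}{5} = 7 \left(6 - -4\right) \frac{1}{5} = 7 \left(6 + 4\right) \frac{1}{5} = 7 \cdot 10 \cdot \frac{1}{5} = 70 \cdot \frac{1}{5} = 14$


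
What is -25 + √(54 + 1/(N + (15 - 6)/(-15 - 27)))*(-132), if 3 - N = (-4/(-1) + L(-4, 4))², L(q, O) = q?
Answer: -25 - 88*√20670/13 ≈ -998.22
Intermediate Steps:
N = 3 (N = 3 - (-4/(-1) - 4)² = 3 - (-4*(-1) - 4)² = 3 - (4 - 4)² = 3 - 1*0² = 3 - 1*0 = 3 + 0 = 3)
-25 + √(54 + 1/(N + (15 - 6)/(-15 - 27)))*(-132) = -25 + √(54 + 1/(3 + (15 - 6)/(-15 - 27)))*(-132) = -25 + √(54 + 1/(3 + 9/(-42)))*(-132) = -25 + √(54 + 1/(3 + 9*(-1/42)))*(-132) = -25 + √(54 + 1/(3 - 3/14))*(-132) = -25 + √(54 + 1/(39/14))*(-132) = -25 + √(54 + 14/39)*(-132) = -25 + √(2120/39)*(-132) = -25 + (2*√20670/39)*(-132) = -25 - 88*√20670/13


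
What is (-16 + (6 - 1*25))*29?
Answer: -1015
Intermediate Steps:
(-16 + (6 - 1*25))*29 = (-16 + (6 - 25))*29 = (-16 - 19)*29 = -35*29 = -1015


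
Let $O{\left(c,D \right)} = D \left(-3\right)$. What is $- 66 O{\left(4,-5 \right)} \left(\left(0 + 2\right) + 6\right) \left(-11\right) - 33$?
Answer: $87087$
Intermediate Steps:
$O{\left(c,D \right)} = - 3 D$
$- 66 O{\left(4,-5 \right)} \left(\left(0 + 2\right) + 6\right) \left(-11\right) - 33 = - 66 \left(-3\right) \left(-5\right) \left(\left(0 + 2\right) + 6\right) \left(-11\right) - 33 = - 66 \cdot 15 \left(2 + 6\right) \left(-11\right) - 33 = - 66 \cdot 15 \cdot 8 \left(-11\right) - 33 = - 66 \cdot 120 \left(-11\right) - 33 = \left(-66\right) \left(-1320\right) - 33 = 87120 - 33 = 87087$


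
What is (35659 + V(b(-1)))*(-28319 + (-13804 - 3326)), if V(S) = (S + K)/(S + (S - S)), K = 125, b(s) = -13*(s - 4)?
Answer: -21070383645/13 ≈ -1.6208e+9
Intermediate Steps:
b(s) = 52 - 13*s (b(s) = -13*(-4 + s) = 52 - 13*s)
V(S) = (125 + S)/S (V(S) = (S + 125)/(S + (S - S)) = (125 + S)/(S + 0) = (125 + S)/S)
(35659 + V(b(-1)))*(-28319 + (-13804 - 3326)) = (35659 + (125 + (52 - 13*(-1)))/(52 - 13*(-1)))*(-28319 + (-13804 - 3326)) = (35659 + (125 + (52 + 13))/(52 + 13))*(-28319 - 17130) = (35659 + (125 + 65)/65)*(-45449) = (35659 + (1/65)*190)*(-45449) = (35659 + 38/13)*(-45449) = (463605/13)*(-45449) = -21070383645/13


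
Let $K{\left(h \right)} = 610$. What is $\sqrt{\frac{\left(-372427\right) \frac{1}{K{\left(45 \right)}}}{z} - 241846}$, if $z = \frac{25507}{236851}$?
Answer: $\frac{i \sqrt{59921190327489868190}}{15559270} \approx 497.51 i$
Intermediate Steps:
$z = \frac{25507}{236851}$ ($z = 25507 \cdot \frac{1}{236851} = \frac{25507}{236851} \approx 0.10769$)
$\sqrt{\frac{\left(-372427\right) \frac{1}{K{\left(45 \right)}}}{z} - 241846} = \sqrt{\frac{\left(-372427\right) \frac{1}{610}}{\frac{25507}{236851}} - 241846} = \sqrt{\left(-372427\right) \frac{1}{610} \cdot \frac{236851}{25507} - 241846} = \sqrt{\left(- \frac{372427}{610}\right) \frac{236851}{25507} - 241846} = \sqrt{- \frac{88209707377}{15559270} - 241846} = \sqrt{- \frac{3851156919797}{15559270}} = \frac{i \sqrt{59921190327489868190}}{15559270}$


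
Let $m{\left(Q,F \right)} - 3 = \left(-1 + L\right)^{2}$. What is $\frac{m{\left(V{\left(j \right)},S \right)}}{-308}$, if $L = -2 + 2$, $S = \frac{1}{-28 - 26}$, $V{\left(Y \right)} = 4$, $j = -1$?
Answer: $- \frac{1}{77} \approx -0.012987$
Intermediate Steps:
$S = - \frac{1}{54}$ ($S = \frac{1}{-54} = - \frac{1}{54} \approx -0.018519$)
$L = 0$
$m{\left(Q,F \right)} = 4$ ($m{\left(Q,F \right)} = 3 + \left(-1 + 0\right)^{2} = 3 + \left(-1\right)^{2} = 3 + 1 = 4$)
$\frac{m{\left(V{\left(j \right)},S \right)}}{-308} = \frac{4}{-308} = 4 \left(- \frac{1}{308}\right) = - \frac{1}{77}$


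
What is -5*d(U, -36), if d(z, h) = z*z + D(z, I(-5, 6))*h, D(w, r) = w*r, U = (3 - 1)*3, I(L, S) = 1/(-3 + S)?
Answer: 180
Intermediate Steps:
U = 6 (U = 2*3 = 6)
D(w, r) = r*w
d(z, h) = z² + h*z/3 (d(z, h) = z*z + (z/(-3 + 6))*h = z² + (z/3)*h = z² + h*z/3)
-5*d(U, -36) = -5*6*(-36 + 3*6)/3 = -5*6*(-36 + 18)/3 = -5*6*(-18)/3 = -5*(-36) = 180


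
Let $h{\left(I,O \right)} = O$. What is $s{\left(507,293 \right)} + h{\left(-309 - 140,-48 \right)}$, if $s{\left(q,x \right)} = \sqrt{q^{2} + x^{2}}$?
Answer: $-48 + \sqrt{342898} \approx 537.58$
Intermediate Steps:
$s{\left(507,293 \right)} + h{\left(-309 - 140,-48 \right)} = \sqrt{507^{2} + 293^{2}} - 48 = \sqrt{257049 + 85849} - 48 = \sqrt{342898} - 48 = -48 + \sqrt{342898}$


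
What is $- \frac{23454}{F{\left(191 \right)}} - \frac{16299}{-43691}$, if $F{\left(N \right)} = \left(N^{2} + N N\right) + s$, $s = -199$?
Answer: $\frac{161235423}{3179088233} \approx 0.050717$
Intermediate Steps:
$F{\left(N \right)} = -199 + 2 N^{2}$ ($F{\left(N \right)} = \left(N^{2} + N N\right) - 199 = \left(N^{2} + N^{2}\right) - 199 = 2 N^{2} - 199 = -199 + 2 N^{2}$)
$- \frac{23454}{F{\left(191 \right)}} - \frac{16299}{-43691} = - \frac{23454}{-199 + 2 \cdot 191^{2}} - \frac{16299}{-43691} = - \frac{23454}{-199 + 2 \cdot 36481} - - \frac{16299}{43691} = - \frac{23454}{-199 + 72962} + \frac{16299}{43691} = - \frac{23454}{72763} + \frac{16299}{43691} = \frac{161235423}{3179088233}$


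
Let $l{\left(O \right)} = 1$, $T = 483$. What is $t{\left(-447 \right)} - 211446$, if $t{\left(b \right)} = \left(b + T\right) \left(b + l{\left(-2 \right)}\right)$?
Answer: $-227502$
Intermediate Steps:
$t{\left(b \right)} = \left(1 + b\right) \left(483 + b\right)$ ($t{\left(b \right)} = \left(b + 483\right) \left(b + 1\right) = \left(483 + b\right) \left(1 + b\right) = \left(1 + b\right) \left(483 + b\right)$)
$t{\left(-447 \right)} - 211446 = \left(483 + \left(-447\right)^{2} + 484 \left(-447\right)\right) - 211446 = \left(483 + 199809 - 216348\right) - 211446 = -16056 - 211446 = -227502$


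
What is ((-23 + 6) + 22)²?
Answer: 25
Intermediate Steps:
((-23 + 6) + 22)² = (-17 + 22)² = 5² = 25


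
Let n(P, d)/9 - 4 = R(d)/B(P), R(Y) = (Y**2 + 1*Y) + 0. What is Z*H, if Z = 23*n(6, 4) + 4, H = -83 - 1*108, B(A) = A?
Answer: -290702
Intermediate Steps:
R(Y) = Y + Y**2 (R(Y) = (Y**2 + Y) + 0 = (Y + Y**2) + 0 = Y + Y**2)
n(P, d) = 36 + 9*d*(1 + d)/P (n(P, d) = 36 + 9*((d*(1 + d))/P) = 36 + 9*(d*(1 + d)/P) = 36 + 9*d*(1 + d)/P)
H = -191 (H = -83 - 108 = -191)
Z = 1522 (Z = 23*(9*(4*6 + 4*(1 + 4))/6) + 4 = 23*(9*(1/6)*(24 + 4*5)) + 4 = 23*(9*(1/6)*(24 + 20)) + 4 = 23*(9*(1/6)*44) + 4 = 23*66 + 4 = 1518 + 4 = 1522)
Z*H = 1522*(-191) = -290702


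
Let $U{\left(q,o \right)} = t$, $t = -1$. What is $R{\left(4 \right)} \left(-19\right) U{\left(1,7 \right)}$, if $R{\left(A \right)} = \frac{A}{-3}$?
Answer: $- \frac{76}{3} \approx -25.333$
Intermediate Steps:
$U{\left(q,o \right)} = -1$
$R{\left(A \right)} = - \frac{A}{3}$ ($R{\left(A \right)} = A \left(- \frac{1}{3}\right) = - \frac{A}{3}$)
$R{\left(4 \right)} \left(-19\right) U{\left(1,7 \right)} = \left(- \frac{1}{3}\right) 4 \left(-19\right) \left(-1\right) = \left(- \frac{4}{3}\right) \left(-19\right) \left(-1\right) = \frac{76}{3} \left(-1\right) = - \frac{76}{3}$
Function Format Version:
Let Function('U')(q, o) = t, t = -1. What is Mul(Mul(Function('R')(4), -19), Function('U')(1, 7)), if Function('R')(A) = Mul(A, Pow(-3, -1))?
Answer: Rational(-76, 3) ≈ -25.333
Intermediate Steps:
Function('U')(q, o) = -1
Function('R')(A) = Mul(Rational(-1, 3), A) (Function('R')(A) = Mul(A, Rational(-1, 3)) = Mul(Rational(-1, 3), A))
Mul(Mul(Function('R')(4), -19), Function('U')(1, 7)) = Mul(Mul(Mul(Rational(-1, 3), 4), -19), -1) = Mul(Mul(Rational(-4, 3), -19), -1) = Mul(Rational(76, 3), -1) = Rational(-76, 3)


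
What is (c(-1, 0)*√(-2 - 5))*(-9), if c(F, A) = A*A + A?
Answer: 0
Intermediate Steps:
c(F, A) = A + A² (c(F, A) = A² + A = A + A²)
(c(-1, 0)*√(-2 - 5))*(-9) = ((0*(1 + 0))*√(-2 - 5))*(-9) = ((0*1)*√(-7))*(-9) = (0*(I*√7))*(-9) = 0*(-9) = 0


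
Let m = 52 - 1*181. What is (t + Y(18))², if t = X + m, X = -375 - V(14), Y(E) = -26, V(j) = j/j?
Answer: 281961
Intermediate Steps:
V(j) = 1
m = -129 (m = 52 - 181 = -129)
X = -376 (X = -375 - 1*1 = -375 - 1 = -376)
t = -505 (t = -376 - 129 = -505)
(t + Y(18))² = (-505 - 26)² = (-531)² = 281961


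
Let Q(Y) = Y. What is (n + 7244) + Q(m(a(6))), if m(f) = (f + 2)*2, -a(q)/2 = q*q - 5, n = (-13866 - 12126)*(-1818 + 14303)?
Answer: -324502996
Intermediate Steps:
n = -324510120 (n = -25992*12485 = -324510120)
a(q) = 10 - 2*q**2 (a(q) = -2*(q*q - 5) = -2*(q**2 - 5) = -2*(-5 + q**2) = 10 - 2*q**2)
m(f) = 4 + 2*f (m(f) = (2 + f)*2 = 4 + 2*f)
(n + 7244) + Q(m(a(6))) = (-324510120 + 7244) + (4 + 2*(10 - 2*6**2)) = -324502876 + (4 + 2*(10 - 2*36)) = -324502876 + (4 + 2*(10 - 72)) = -324502876 + (4 + 2*(-62)) = -324502876 + (4 - 124) = -324502876 - 120 = -324502996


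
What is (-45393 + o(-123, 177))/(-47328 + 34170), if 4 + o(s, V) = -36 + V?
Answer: 22628/6579 ≈ 3.4394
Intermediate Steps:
o(s, V) = -40 + V (o(s, V) = -4 + (-36 + V) = -40 + V)
(-45393 + o(-123, 177))/(-47328 + 34170) = (-45393 + (-40 + 177))/(-47328 + 34170) = (-45393 + 137)/(-13158) = -45256*(-1/13158) = 22628/6579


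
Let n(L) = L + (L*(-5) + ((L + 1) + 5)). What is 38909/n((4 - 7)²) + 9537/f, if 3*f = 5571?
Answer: -24017912/12999 ≈ -1847.7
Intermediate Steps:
f = 1857 (f = (⅓)*5571 = 1857)
n(L) = 6 - 3*L (n(L) = L + (-5*L + ((1 + L) + 5)) = L + (-5*L + (6 + L)) = L + (6 - 4*L) = 6 - 3*L)
38909/n((4 - 7)²) + 9537/f = 38909/(6 - 3*(4 - 7)²) + 9537/1857 = 38909/(6 - 3*(-3)²) + 9537*(1/1857) = 38909/(6 - 3*9) + 3179/619 = 38909/(6 - 27) + 3179/619 = 38909/(-21) + 3179/619 = 38909*(-1/21) + 3179/619 = -38909/21 + 3179/619 = -24017912/12999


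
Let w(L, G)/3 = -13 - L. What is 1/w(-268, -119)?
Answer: 1/765 ≈ 0.0013072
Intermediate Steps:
w(L, G) = -39 - 3*L (w(L, G) = 3*(-13 - L) = -39 - 3*L)
1/w(-268, -119) = 1/(-39 - 3*(-268)) = 1/(-39 + 804) = 1/765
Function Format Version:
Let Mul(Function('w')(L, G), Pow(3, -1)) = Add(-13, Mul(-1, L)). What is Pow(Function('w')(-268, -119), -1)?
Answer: Rational(1, 765) ≈ 0.0013072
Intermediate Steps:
Function('w')(L, G) = Add(-39, Mul(-3, L)) (Function('w')(L, G) = Mul(3, Add(-13, Mul(-1, L))) = Add(-39, Mul(-3, L)))
Pow(Function('w')(-268, -119), -1) = Pow(Add(-39, Mul(-3, -268)), -1) = Pow(Add(-39, 804), -1) = Pow(765, -1) = Rational(1, 765)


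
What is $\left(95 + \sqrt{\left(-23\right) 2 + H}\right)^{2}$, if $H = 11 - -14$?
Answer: $\left(95 + i \sqrt{21}\right)^{2} \approx 9004.0 + 870.69 i$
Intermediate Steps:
$H = 25$ ($H = 11 + 14 = 25$)
$\left(95 + \sqrt{\left(-23\right) 2 + H}\right)^{2} = \left(95 + \sqrt{\left(-23\right) 2 + 25}\right)^{2} = \left(95 + \sqrt{-46 + 25}\right)^{2} = \left(95 + \sqrt{-21}\right)^{2} = \left(95 + i \sqrt{21}\right)^{2}$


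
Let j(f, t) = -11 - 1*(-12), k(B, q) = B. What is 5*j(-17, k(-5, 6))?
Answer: 5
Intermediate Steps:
j(f, t) = 1 (j(f, t) = -11 + 12 = 1)
5*j(-17, k(-5, 6)) = 5*1 = 5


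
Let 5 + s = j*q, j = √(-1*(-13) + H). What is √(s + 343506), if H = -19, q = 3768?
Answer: √(343501 + 3768*I*√6) ≈ 586.14 + 7.873*I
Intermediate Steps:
j = I*√6 (j = √(-1*(-13) - 19) = √(13 - 19) = √(-6) = I*√6 ≈ 2.4495*I)
s = -5 + 3768*I*√6 (s = -5 + (I*√6)*3768 = -5 + 3768*I*√6 ≈ -5.0 + 9229.7*I)
√(s + 343506) = √((-5 + 3768*I*√6) + 343506) = √(343501 + 3768*I*√6)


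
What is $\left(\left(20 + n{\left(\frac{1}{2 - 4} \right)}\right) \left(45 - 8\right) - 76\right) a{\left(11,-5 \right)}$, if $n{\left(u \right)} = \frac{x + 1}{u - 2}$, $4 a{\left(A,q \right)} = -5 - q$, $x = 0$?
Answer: $0$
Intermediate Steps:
$a{\left(A,q \right)} = - \frac{5}{4} - \frac{q}{4}$ ($a{\left(A,q \right)} = \frac{-5 - q}{4} = - \frac{5}{4} - \frac{q}{4}$)
$n{\left(u \right)} = \frac{1}{-2 + u}$ ($n{\left(u \right)} = \frac{0 + 1}{u - 2} = 1 \frac{1}{-2 + u} = \frac{1}{-2 + u}$)
$\left(\left(20 + n{\left(\frac{1}{2 - 4} \right)}\right) \left(45 - 8\right) - 76\right) a{\left(11,-5 \right)} = \left(\left(20 + \frac{1}{-2 + \frac{1}{2 - 4}}\right) \left(45 - 8\right) - 76\right) \left(- \frac{5}{4} - - \frac{5}{4}\right) = \left(\left(20 + \frac{1}{-2 + \frac{1}{-2}}\right) 37 - 76\right) \left(- \frac{5}{4} + \frac{5}{4}\right) = \left(\left(20 + \frac{1}{-2 - \frac{1}{2}}\right) 37 - 76\right) 0 = \left(\left(20 + \frac{1}{- \frac{5}{2}}\right) 37 - 76\right) 0 = \left(\left(20 - \frac{2}{5}\right) 37 - 76\right) 0 = \left(\frac{98}{5} \cdot 37 - 76\right) 0 = \left(\frac{3626}{5} - 76\right) 0 = \frac{3246}{5} \cdot 0 = 0$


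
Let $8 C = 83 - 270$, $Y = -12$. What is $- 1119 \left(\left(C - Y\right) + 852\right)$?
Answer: $- \frac{7525275}{8} \approx -9.4066 \cdot 10^{5}$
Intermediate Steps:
$C = - \frac{187}{8}$ ($C = \frac{83 - 270}{8} = \frac{1}{8} \left(-187\right) = - \frac{187}{8} \approx -23.375$)
$- 1119 \left(\left(C - Y\right) + 852\right) = - 1119 \left(\left(- \frac{187}{8} - -12\right) + 852\right) = - 1119 \left(\left(- \frac{187}{8} + 12\right) + 852\right) = - 1119 \left(- \frac{91}{8} + 852\right) = \left(-1119\right) \frac{6725}{8} = - \frac{7525275}{8}$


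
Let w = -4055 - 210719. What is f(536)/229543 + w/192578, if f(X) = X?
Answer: -24598323237/22102465927 ≈ -1.1129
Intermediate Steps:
w = -214774
f(536)/229543 + w/192578 = 536/229543 - 214774/192578 = 536*(1/229543) - 214774*1/192578 = 536/229543 - 107387/96289 = -24598323237/22102465927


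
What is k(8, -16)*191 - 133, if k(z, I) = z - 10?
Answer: -515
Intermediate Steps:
k(z, I) = -10 + z
k(8, -16)*191 - 133 = (-10 + 8)*191 - 133 = -2*191 - 133 = -382 - 133 = -515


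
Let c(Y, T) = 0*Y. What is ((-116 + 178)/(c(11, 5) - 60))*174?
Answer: -899/5 ≈ -179.80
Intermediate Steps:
c(Y, T) = 0
((-116 + 178)/(c(11, 5) - 60))*174 = ((-116 + 178)/(0 - 60))*174 = (62/(-60))*174 = (62*(-1/60))*174 = -31/30*174 = -899/5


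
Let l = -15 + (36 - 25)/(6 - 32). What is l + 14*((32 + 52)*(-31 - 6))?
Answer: -1131713/26 ≈ -43527.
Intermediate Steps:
l = -401/26 (l = -15 + 11/(-26) = -15 + 11*(-1/26) = -15 - 11/26 = -401/26 ≈ -15.423)
l + 14*((32 + 52)*(-31 - 6)) = -401/26 + 14*((32 + 52)*(-31 - 6)) = -401/26 + 14*(84*(-37)) = -401/26 + 14*(-3108) = -401/26 - 43512 = -1131713/26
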